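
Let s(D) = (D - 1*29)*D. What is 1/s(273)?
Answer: 1/66612 ≈ 1.5012e-5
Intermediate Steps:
s(D) = D*(-29 + D) (s(D) = (D - 29)*D = (-29 + D)*D = D*(-29 + D))
1/s(273) = 1/(273*(-29 + 273)) = 1/(273*244) = 1/66612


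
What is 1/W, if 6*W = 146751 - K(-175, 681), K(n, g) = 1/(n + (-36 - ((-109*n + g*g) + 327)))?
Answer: 2900244/70935617875 ≈ 4.0886e-5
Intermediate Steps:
K(n, g) = 1/(-363 - g² + 110*n) (K(n, g) = 1/(n + (-36 - ((-109*n + g²) + 327))) = 1/(n + (-36 - ((g² - 109*n) + 327))) = 1/(n + (-36 - (327 + g² - 109*n))) = 1/(n + (-36 + (-327 - g² + 109*n))) = 1/(n + (-363 - g² + 109*n)) = 1/(-363 - g² + 110*n))
W = 70935617875/2900244 (W = (146751 - (-1)/(363 + 681² - 110*(-175)))/6 = (146751 - (-1)/(363 + 463761 + 19250))/6 = (146751 - (-1)/483374)/6 = (146751 - 1*(-1/483374))/6 = (146751 + 1/483374)/6 = (⅙)*(70935617875/483374) = 70935617875/2900244 ≈ 24459.)
1/W = 1/(70935617875/2900244) = 2900244/70935617875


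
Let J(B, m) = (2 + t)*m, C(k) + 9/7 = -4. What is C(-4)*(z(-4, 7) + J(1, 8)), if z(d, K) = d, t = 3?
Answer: -1332/7 ≈ -190.29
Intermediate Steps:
C(k) = -37/7 (C(k) = -9/7 - 4 = -37/7)
J(B, m) = 5*m (J(B, m) = (2 + 3)*m = 5*m)
C(-4)*(z(-4, 7) + J(1, 8)) = -37*(-4 + 5*8)/7 = -37*(-4 + 40)/7 = -37/7*36 = -1332/7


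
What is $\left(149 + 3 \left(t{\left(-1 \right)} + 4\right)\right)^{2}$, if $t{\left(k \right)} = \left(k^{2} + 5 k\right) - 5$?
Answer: $17956$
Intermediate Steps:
$t{\left(k \right)} = -5 + k^{2} + 5 k$
$\left(149 + 3 \left(t{\left(-1 \right)} + 4\right)\right)^{2} = \left(149 + 3 \left(\left(-5 + \left(-1\right)^{2} + 5 \left(-1\right)\right) + 4\right)\right)^{2} = \left(149 + 3 \left(\left(-5 + 1 - 5\right) + 4\right)\right)^{2} = \left(149 + 3 \left(-9 + 4\right)\right)^{2} = \left(149 + 3 \left(-5\right)\right)^{2} = \left(149 - 15\right)^{2} = 134^{2} = 17956$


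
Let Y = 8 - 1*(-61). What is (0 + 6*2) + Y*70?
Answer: 4842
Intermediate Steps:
Y = 69 (Y = 8 + 61 = 69)
(0 + 6*2) + Y*70 = (0 + 6*2) + 69*70 = (0 + 12) + 4830 = 12 + 4830 = 4842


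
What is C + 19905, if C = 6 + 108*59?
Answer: 26283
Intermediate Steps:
C = 6378 (C = 6 + 6372 = 6378)
C + 19905 = 6378 + 19905 = 26283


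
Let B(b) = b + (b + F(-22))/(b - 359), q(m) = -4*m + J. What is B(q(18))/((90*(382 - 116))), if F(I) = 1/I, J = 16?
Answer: -510047/218572200 ≈ -0.0023335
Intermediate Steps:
q(m) = 16 - 4*m (q(m) = -4*m + 16 = 16 - 4*m)
B(b) = b + (-1/22 + b)/(-359 + b) (B(b) = b + (b + 1/(-22))/(b - 359) = b + (b - 1/22)/(-359 + b) = b + (-1/22 + b)/(-359 + b))
B(q(18))/((90*(382 - 116))) = ((-1/22 + (16 - 4*18)² - 358*(16 - 4*18))/(-359 + (16 - 4*18)))/((90*(382 - 116))) = ((-1/22 + (16 - 72)² - 358*(16 - 72))/(-359 + (16 - 72)))/((90*266)) = ((-1/22 + (-56)² - 358*(-56))/(-359 - 56))/23940 = ((-1/22 + 3136 + 20048)/(-415))*(1/23940) = -1/415*510047/22*(1/23940) = -510047/9130*1/23940 = -510047/218572200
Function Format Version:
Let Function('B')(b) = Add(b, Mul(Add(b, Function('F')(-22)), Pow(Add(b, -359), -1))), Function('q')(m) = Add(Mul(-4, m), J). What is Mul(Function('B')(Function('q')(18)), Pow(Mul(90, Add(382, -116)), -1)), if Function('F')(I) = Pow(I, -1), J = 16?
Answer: Rational(-510047, 218572200) ≈ -0.0023335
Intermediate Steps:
Function('q')(m) = Add(16, Mul(-4, m)) (Function('q')(m) = Add(Mul(-4, m), 16) = Add(16, Mul(-4, m)))
Function('B')(b) = Add(b, Mul(Pow(Add(-359, b), -1), Add(Rational(-1, 22), b))) (Function('B')(b) = Add(b, Mul(Add(b, Pow(-22, -1)), Pow(Add(b, -359), -1))) = Add(b, Mul(Add(b, Rational(-1, 22)), Pow(Add(-359, b), -1))) = Add(b, Mul(Add(Rational(-1, 22), b), Pow(Add(-359, b), -1))) = Add(b, Mul(Pow(Add(-359, b), -1), Add(Rational(-1, 22), b))))
Mul(Function('B')(Function('q')(18)), Pow(Mul(90, Add(382, -116)), -1)) = Mul(Mul(Pow(Add(-359, Add(16, Mul(-4, 18))), -1), Add(Rational(-1, 22), Pow(Add(16, Mul(-4, 18)), 2), Mul(-358, Add(16, Mul(-4, 18))))), Pow(Mul(90, Add(382, -116)), -1)) = Mul(Mul(Pow(Add(-359, Add(16, -72)), -1), Add(Rational(-1, 22), Pow(Add(16, -72), 2), Mul(-358, Add(16, -72)))), Pow(Mul(90, 266), -1)) = Mul(Mul(Pow(Add(-359, -56), -1), Add(Rational(-1, 22), Pow(-56, 2), Mul(-358, -56))), Pow(23940, -1)) = Mul(Mul(Pow(-415, -1), Add(Rational(-1, 22), 3136, 20048)), Rational(1, 23940)) = Mul(Mul(Rational(-1, 415), Rational(510047, 22)), Rational(1, 23940)) = Mul(Rational(-510047, 9130), Rational(1, 23940)) = Rational(-510047, 218572200)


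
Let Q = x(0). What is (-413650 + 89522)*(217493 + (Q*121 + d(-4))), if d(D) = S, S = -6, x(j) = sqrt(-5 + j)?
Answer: -70493626336 - 39219488*I*sqrt(5) ≈ -7.0494e+10 - 8.7697e+7*I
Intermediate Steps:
d(D) = -6
Q = I*sqrt(5) (Q = sqrt(-5 + 0) = sqrt(-5) = I*sqrt(5) ≈ 2.2361*I)
(-413650 + 89522)*(217493 + (Q*121 + d(-4))) = (-413650 + 89522)*(217493 + ((I*sqrt(5))*121 - 6)) = -324128*(217493 + (121*I*sqrt(5) - 6)) = -324128*(217493 + (-6 + 121*I*sqrt(5))) = -324128*(217487 + 121*I*sqrt(5)) = -70493626336 - 39219488*I*sqrt(5)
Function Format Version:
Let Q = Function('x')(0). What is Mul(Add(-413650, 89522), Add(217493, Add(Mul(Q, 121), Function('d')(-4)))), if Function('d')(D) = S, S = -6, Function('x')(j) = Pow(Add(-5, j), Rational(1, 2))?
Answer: Add(-70493626336, Mul(-39219488, I, Pow(5, Rational(1, 2)))) ≈ Add(-7.0494e+10, Mul(-8.7697e+7, I))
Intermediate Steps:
Function('d')(D) = -6
Q = Mul(I, Pow(5, Rational(1, 2))) (Q = Pow(Add(-5, 0), Rational(1, 2)) = Pow(-5, Rational(1, 2)) = Mul(I, Pow(5, Rational(1, 2))) ≈ Mul(2.2361, I))
Mul(Add(-413650, 89522), Add(217493, Add(Mul(Q, 121), Function('d')(-4)))) = Mul(Add(-413650, 89522), Add(217493, Add(Mul(Mul(I, Pow(5, Rational(1, 2))), 121), -6))) = Mul(-324128, Add(217493, Add(Mul(121, I, Pow(5, Rational(1, 2))), -6))) = Mul(-324128, Add(217493, Add(-6, Mul(121, I, Pow(5, Rational(1, 2)))))) = Mul(-324128, Add(217487, Mul(121, I, Pow(5, Rational(1, 2))))) = Add(-70493626336, Mul(-39219488, I, Pow(5, Rational(1, 2))))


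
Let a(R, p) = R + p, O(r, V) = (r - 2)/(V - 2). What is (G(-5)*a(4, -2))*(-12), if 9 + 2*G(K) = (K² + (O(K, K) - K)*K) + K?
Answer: 228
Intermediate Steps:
O(r, V) = (-2 + r)/(-2 + V)
G(K) = -9/2 + K/2 + K²/2 + K*(1 - K)/2 (G(K) = -9/2 + ((K² + ((-2 + K)/(-2 + K) - K)*K) + K)/2 = -9/2 + ((K² + (1 - K)*K) + K)/2 = -9/2 + ((K² + K*(1 - K)) + K)/2 = -9/2 + (K + K² + K*(1 - K))/2 = -9/2 + (K/2 + K²/2 + K*(1 - K)/2) = -9/2 + K/2 + K²/2 + K*(1 - K)/2)
(G(-5)*a(4, -2))*(-12) = ((-9/2 - 5)*(4 - 2))*(-12) = -19/2*2*(-12) = -19*(-12) = 228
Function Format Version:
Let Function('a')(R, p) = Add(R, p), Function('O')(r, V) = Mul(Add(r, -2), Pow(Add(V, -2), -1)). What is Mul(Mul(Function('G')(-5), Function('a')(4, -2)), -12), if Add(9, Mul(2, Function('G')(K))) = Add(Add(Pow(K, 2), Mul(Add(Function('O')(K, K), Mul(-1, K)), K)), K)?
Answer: 228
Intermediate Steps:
Function('O')(r, V) = Mul(Pow(Add(-2, V), -1), Add(-2, r)) (Function('O')(r, V) = Mul(Add(-2, r), Pow(Add(-2, V), -1)) = Mul(Pow(Add(-2, V), -1), Add(-2, r)))
Function('G')(K) = Add(Rational(-9, 2), Mul(Rational(1, 2), K), Mul(Rational(1, 2), Pow(K, 2)), Mul(Rational(1, 2), K, Add(1, Mul(-1, K)))) (Function('G')(K) = Add(Rational(-9, 2), Mul(Rational(1, 2), Add(Add(Pow(K, 2), Mul(Add(Mul(Pow(Add(-2, K), -1), Add(-2, K)), Mul(-1, K)), K)), K))) = Add(Rational(-9, 2), Mul(Rational(1, 2), Add(Add(Pow(K, 2), Mul(Add(1, Mul(-1, K)), K)), K))) = Add(Rational(-9, 2), Mul(Rational(1, 2), Add(Add(Pow(K, 2), Mul(K, Add(1, Mul(-1, K)))), K))) = Add(Rational(-9, 2), Mul(Rational(1, 2), Add(K, Pow(K, 2), Mul(K, Add(1, Mul(-1, K)))))) = Add(Rational(-9, 2), Add(Mul(Rational(1, 2), K), Mul(Rational(1, 2), Pow(K, 2)), Mul(Rational(1, 2), K, Add(1, Mul(-1, K))))) = Add(Rational(-9, 2), Mul(Rational(1, 2), K), Mul(Rational(1, 2), Pow(K, 2)), Mul(Rational(1, 2), K, Add(1, Mul(-1, K)))))
Mul(Mul(Function('G')(-5), Function('a')(4, -2)), -12) = Mul(Mul(Add(Rational(-9, 2), -5), Add(4, -2)), -12) = Mul(Mul(Rational(-19, 2), 2), -12) = Mul(-19, -12) = 228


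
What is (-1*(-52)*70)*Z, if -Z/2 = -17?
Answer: 123760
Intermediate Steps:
Z = 34 (Z = -2*(-17) = 34)
(-1*(-52)*70)*Z = (-1*(-52)*70)*34 = (52*70)*34 = 3640*34 = 123760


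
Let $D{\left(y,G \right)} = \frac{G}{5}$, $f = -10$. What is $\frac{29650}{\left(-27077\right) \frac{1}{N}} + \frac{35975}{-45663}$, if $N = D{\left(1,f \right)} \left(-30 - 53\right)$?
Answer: $- \frac{225722814775}{1236417051} \approx -182.56$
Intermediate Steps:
$D{\left(y,G \right)} = \frac{G}{5}$ ($D{\left(y,G \right)} = G \frac{1}{5} = \frac{G}{5}$)
$N = 166$ ($N = \frac{1}{5} \left(-10\right) \left(-30 - 53\right) = \left(-2\right) \left(-83\right) = 166$)
$\frac{29650}{\left(-27077\right) \frac{1}{N}} + \frac{35975}{-45663} = \frac{29650}{\left(-27077\right) \frac{1}{166}} + \frac{35975}{-45663} = \frac{29650}{\left(-27077\right) \frac{1}{166}} + 35975 \left(- \frac{1}{45663}\right) = \frac{29650}{- \frac{27077}{166}} - \frac{35975}{45663} = 29650 \left(- \frac{166}{27077}\right) - \frac{35975}{45663} = - \frac{4921900}{27077} - \frac{35975}{45663} = - \frac{225722814775}{1236417051}$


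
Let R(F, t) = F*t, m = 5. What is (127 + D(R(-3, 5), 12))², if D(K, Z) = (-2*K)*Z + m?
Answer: 242064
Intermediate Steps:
D(K, Z) = 5 - 2*K*Z (D(K, Z) = (-2*K)*Z + 5 = -2*K*Z + 5 = 5 - 2*K*Z)
(127 + D(R(-3, 5), 12))² = (127 + (5 - 2*(-3*5)*12))² = (127 + (5 - 2*(-15)*12))² = (127 + (5 + 360))² = (127 + 365)² = 492² = 242064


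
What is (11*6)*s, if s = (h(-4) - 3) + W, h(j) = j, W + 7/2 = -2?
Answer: -825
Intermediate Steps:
W = -11/2 (W = -7/2 - 2 = -11/2 ≈ -5.5000)
s = -25/2 (s = (-4 - 3) - 11/2 = -7 - 11/2 = -25/2 ≈ -12.500)
(11*6)*s = (11*6)*(-25/2) = 66*(-25/2) = -825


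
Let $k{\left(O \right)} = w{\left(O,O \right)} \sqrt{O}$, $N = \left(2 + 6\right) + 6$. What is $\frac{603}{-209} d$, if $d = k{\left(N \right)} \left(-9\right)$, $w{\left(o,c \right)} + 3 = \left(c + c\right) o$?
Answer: $\frac{2111103 \sqrt{14}}{209} \approx 37794.0$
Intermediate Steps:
$w{\left(o,c \right)} = -3 + 2 c o$ ($w{\left(o,c \right)} = -3 + \left(c + c\right) o = -3 + 2 c o$)
$N = 14$ ($N = 8 + 6 = 14$)
$k{\left(O \right)} = \sqrt{O} \left(-3 + 2 O^{2}\right)$ ($k{\left(O \right)} = \left(-3 + 2 O O\right) \sqrt{O} = \left(-3 + 2 O^{2}\right) \sqrt{O} = \sqrt{O} \left(-3 + 2 O^{2}\right)$)
$d = - 3501 \sqrt{14}$ ($d = \sqrt{14} \left(-3 + 2 \cdot 14^{2}\right) \left(-9\right) = \sqrt{14} \left(-3 + 2 \cdot 196\right) \left(-9\right) = \sqrt{14} \left(-3 + 392\right) \left(-9\right) = \sqrt{14} \cdot 389 \left(-9\right) = 389 \sqrt{14} \left(-9\right) = - 3501 \sqrt{14} \approx -13100.0$)
$\frac{603}{-209} d = \frac{603}{-209} \left(- 3501 \sqrt{14}\right) = 603 \left(- \frac{1}{209}\right) \left(- 3501 \sqrt{14}\right) = - \frac{603 \left(- 3501 \sqrt{14}\right)}{209} = \frac{2111103 \sqrt{14}}{209}$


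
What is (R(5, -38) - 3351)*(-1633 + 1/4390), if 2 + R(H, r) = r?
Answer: 24309634779/4390 ≈ 5.5375e+6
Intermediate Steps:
R(H, r) = -2 + r
(R(5, -38) - 3351)*(-1633 + 1/4390) = ((-2 - 38) - 3351)*(-1633 + 1/4390) = (-40 - 3351)*(-1633 + 1/4390) = -3391*(-7168869/4390) = 24309634779/4390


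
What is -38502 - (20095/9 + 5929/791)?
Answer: -41434892/1017 ≈ -40742.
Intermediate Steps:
-38502 - (20095/9 + 5929/791) = -38502 - (20095*(⅑) + 5929*(1/791)) = -38502 - (20095/9 + 847/113) = -38502 - 1*2278358/1017 = -38502 - 2278358/1017 = -41434892/1017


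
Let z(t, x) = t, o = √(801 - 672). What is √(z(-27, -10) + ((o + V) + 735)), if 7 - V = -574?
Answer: √(1289 + √129) ≈ 36.060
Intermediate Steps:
o = √129 ≈ 11.358
V = 581 (V = 7 - 1*(-574) = 7 + 574 = 581)
√(z(-27, -10) + ((o + V) + 735)) = √(-27 + ((√129 + 581) + 735)) = √(-27 + ((581 + √129) + 735)) = √(-27 + (1316 + √129)) = √(1289 + √129)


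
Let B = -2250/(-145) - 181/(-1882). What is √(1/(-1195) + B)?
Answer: √66411866937008670/65220710 ≈ 3.9513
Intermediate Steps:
B = 852149/54578 (B = -2250*(-1/145) - 181*(-1/1882) = 450/29 + 181/1882 = 852149/54578 ≈ 15.613)
√(1/(-1195) + B) = √(1/(-1195) + 852149/54578) = √(-1/1195 + 852149/54578) = √(1018263477/65220710) = √66411866937008670/65220710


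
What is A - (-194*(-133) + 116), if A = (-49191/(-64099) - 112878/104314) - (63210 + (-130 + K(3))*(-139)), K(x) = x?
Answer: -50998931971651/477601649 ≈ -1.0678e+5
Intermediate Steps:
A = -38620452432869/477601649 (A = (-49191/(-64099) - 112878/104314) - (63210 + (-130 + 3)*(-139)) = (-49191*(-1/64099) - 112878*1/104314) - (63210 - 127*(-139)) = (49191/64099 - 56439/52157) - (63210 + 17653) = -150289782/477601649 - 1*80863 = -150289782/477601649 - 80863 = -38620452432869/477601649 ≈ -80863.)
A - (-194*(-133) + 116) = -38620452432869/477601649 - (-194*(-133) + 116) = -38620452432869/477601649 - (25802 + 116) = -38620452432869/477601649 - 1*25918 = -38620452432869/477601649 - 25918 = -50998931971651/477601649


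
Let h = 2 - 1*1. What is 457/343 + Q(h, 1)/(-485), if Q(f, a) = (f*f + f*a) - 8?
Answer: 223703/166355 ≈ 1.3447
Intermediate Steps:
h = 1 (h = 2 - 1 = 1)
Q(f, a) = -8 + f² + a*f (Q(f, a) = (f² + a*f) - 8 = -8 + f² + a*f)
457/343 + Q(h, 1)/(-485) = 457/343 + (-8 + 1² + 1*1)/(-485) = 457*(1/343) + (-8 + 1 + 1)*(-1/485) = 457/343 - 6*(-1/485) = 457/343 + 6/485 = 223703/166355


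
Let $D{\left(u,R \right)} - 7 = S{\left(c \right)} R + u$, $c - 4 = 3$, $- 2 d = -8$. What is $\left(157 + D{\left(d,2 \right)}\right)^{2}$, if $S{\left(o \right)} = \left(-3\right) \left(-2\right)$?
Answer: $32400$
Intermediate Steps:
$d = 4$ ($d = \left(- \frac{1}{2}\right) \left(-8\right) = 4$)
$c = 7$ ($c = 4 + 3 = 7$)
$S{\left(o \right)} = 6$
$D{\left(u,R \right)} = 7 + u + 6 R$ ($D{\left(u,R \right)} = 7 + \left(6 R + u\right) = 7 + \left(u + 6 R\right) = 7 + u + 6 R$)
$\left(157 + D{\left(d,2 \right)}\right)^{2} = \left(157 + \left(7 + 4 + 6 \cdot 2\right)\right)^{2} = \left(157 + \left(7 + 4 + 12\right)\right)^{2} = \left(157 + 23\right)^{2} = 180^{2} = 32400$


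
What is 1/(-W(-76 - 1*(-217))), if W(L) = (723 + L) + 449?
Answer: -1/1313 ≈ -0.00076161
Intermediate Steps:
W(L) = 1172 + L
1/(-W(-76 - 1*(-217))) = 1/(-(1172 + (-76 - 1*(-217)))) = 1/(-(1172 + (-76 + 217))) = 1/(-(1172 + 141)) = 1/(-1*1313) = 1/(-1313) = -1/1313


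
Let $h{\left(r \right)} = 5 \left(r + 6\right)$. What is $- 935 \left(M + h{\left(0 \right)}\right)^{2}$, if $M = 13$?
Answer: $-1728815$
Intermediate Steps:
$h{\left(r \right)} = 30 + 5 r$ ($h{\left(r \right)} = 5 \left(6 + r\right) = 30 + 5 r$)
$- 935 \left(M + h{\left(0 \right)}\right)^{2} = - 935 \left(13 + \left(30 + 5 \cdot 0\right)\right)^{2} = - 935 \left(13 + \left(30 + 0\right)\right)^{2} = - 935 \left(13 + 30\right)^{2} = - 935 \cdot 43^{2} = \left(-935\right) 1849 = -1728815$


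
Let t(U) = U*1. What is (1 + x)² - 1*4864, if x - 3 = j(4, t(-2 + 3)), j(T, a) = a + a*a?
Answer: -4828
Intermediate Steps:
t(U) = U
j(T, a) = a + a²
x = 5 (x = 3 + (-2 + 3)*(1 + (-2 + 3)) = 3 + 1*(1 + 1) = 3 + 1*2 = 3 + 2 = 5)
(1 + x)² - 1*4864 = (1 + 5)² - 1*4864 = 6² - 4864 = 36 - 4864 = -4828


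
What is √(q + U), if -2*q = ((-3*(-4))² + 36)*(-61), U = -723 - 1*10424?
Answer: I*√5657 ≈ 75.213*I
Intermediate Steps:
U = -11147 (U = -723 - 10424 = -11147)
q = 5490 (q = -((-3*(-4))² + 36)*(-61)/2 = -(12² + 36)*(-61)/2 = -(144 + 36)*(-61)/2 = -90*(-61) = -½*(-10980) = 5490)
√(q + U) = √(5490 - 11147) = √(-5657) = I*√5657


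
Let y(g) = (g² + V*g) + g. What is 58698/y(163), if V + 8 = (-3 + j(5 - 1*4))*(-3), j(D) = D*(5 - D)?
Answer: 6522/2771 ≈ 2.3537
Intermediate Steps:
V = -11 (V = -8 + (-3 + (5 - 1*4)*(5 - (5 - 1*4)))*(-3) = -8 + (-3 + (5 - 4)*(5 - (5 - 4)))*(-3) = -8 + (-3 + 1*(5 - 1*1))*(-3) = -8 + (-3 + 1*(5 - 1))*(-3) = -8 + (-3 + 1*4)*(-3) = -8 + (-3 + 4)*(-3) = -8 + 1*(-3) = -8 - 3 = -11)
y(g) = g² - 10*g (y(g) = (g² - 11*g) + g = g² - 10*g)
58698/y(163) = 58698/((163*(-10 + 163))) = 58698/((163*153)) = 58698/24939 = 58698*(1/24939) = 6522/2771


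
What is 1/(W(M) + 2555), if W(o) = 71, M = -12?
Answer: 1/2626 ≈ 0.00038081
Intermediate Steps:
1/(W(M) + 2555) = 1/(71 + 2555) = 1/2626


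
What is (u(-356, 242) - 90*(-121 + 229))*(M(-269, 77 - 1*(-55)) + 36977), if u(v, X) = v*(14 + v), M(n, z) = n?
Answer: 4112470656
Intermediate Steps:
(u(-356, 242) - 90*(-121 + 229))*(M(-269, 77 - 1*(-55)) + 36977) = (-356*(14 - 356) - 90*(-121 + 229))*(-269 + 36977) = (-356*(-342) - 90*108)*36708 = (121752 - 9720)*36708 = 112032*36708 = 4112470656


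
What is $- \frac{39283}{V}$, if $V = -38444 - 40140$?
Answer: $\frac{39283}{78584} \approx 0.49989$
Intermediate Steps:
$V = -78584$ ($V = -38444 - 40140 = -78584$)
$- \frac{39283}{V} = - \frac{39283}{-78584} = \left(-39283\right) \left(- \frac{1}{78584}\right) = \frac{39283}{78584}$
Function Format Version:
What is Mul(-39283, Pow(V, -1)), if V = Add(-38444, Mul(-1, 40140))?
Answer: Rational(39283, 78584) ≈ 0.49989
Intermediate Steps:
V = -78584 (V = Add(-38444, -40140) = -78584)
Mul(-39283, Pow(V, -1)) = Mul(-39283, Pow(-78584, -1)) = Mul(-39283, Rational(-1, 78584)) = Rational(39283, 78584)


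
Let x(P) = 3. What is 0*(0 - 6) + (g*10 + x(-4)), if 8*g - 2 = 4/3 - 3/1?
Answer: 41/12 ≈ 3.4167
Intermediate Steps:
g = 1/24 (g = ¼ + (4/3 - 3/1)/8 = ¼ + (4*(⅓) - 3*1)/8 = ¼ + (4/3 - 3)/8 = ¼ + (⅛)*(-5/3) = ¼ - 5/24 = 1/24 ≈ 0.041667)
0*(0 - 6) + (g*10 + x(-4)) = 0*(0 - 6) + ((1/24)*10 + 3) = 0*(-6) + (5/12 + 3) = 0 + 41/12 = 41/12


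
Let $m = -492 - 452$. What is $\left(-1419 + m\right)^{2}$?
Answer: $5583769$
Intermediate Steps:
$m = -944$ ($m = -492 - 452 = -944$)
$\left(-1419 + m\right)^{2} = \left(-1419 - 944\right)^{2} = \left(-2363\right)^{2} = 5583769$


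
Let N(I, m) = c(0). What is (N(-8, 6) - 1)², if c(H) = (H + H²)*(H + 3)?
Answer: 1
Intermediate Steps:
c(H) = (3 + H)*(H + H²) (c(H) = (H + H²)*(3 + H) = (3 + H)*(H + H²))
N(I, m) = 0 (N(I, m) = 0*(3 + 0² + 4*0) = 0*(3 + 0 + 0) = 0*3 = 0)
(N(-8, 6) - 1)² = (0 - 1)² = (-1)² = 1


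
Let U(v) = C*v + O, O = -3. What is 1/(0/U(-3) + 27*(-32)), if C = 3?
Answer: -1/864 ≈ -0.0011574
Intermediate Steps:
U(v) = -3 + 3*v (U(v) = 3*v - 3 = -3 + 3*v)
1/(0/U(-3) + 27*(-32)) = 1/(0/(-3 + 3*(-3)) + 27*(-32)) = 1/(0/(-3 - 9) - 864) = 1/(0/(-12) - 864) = 1/(0*(-1/12) - 864) = 1/(0 - 864) = 1/(-864) = -1/864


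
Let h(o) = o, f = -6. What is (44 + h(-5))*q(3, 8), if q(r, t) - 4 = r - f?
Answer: 507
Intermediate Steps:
q(r, t) = 10 + r (q(r, t) = 4 + (r - 1*(-6)) = 4 + (r + 6) = 4 + (6 + r) = 10 + r)
(44 + h(-5))*q(3, 8) = (44 - 5)*(10 + 3) = 39*13 = 507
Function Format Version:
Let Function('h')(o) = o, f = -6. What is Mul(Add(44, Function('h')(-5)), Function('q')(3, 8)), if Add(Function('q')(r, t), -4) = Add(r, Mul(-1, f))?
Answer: 507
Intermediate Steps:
Function('q')(r, t) = Add(10, r) (Function('q')(r, t) = Add(4, Add(r, Mul(-1, -6))) = Add(4, Add(r, 6)) = Add(4, Add(6, r)) = Add(10, r))
Mul(Add(44, Function('h')(-5)), Function('q')(3, 8)) = Mul(Add(44, -5), Add(10, 3)) = Mul(39, 13) = 507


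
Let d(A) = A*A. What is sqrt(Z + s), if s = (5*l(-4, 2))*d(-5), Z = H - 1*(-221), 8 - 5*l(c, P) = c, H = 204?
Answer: 5*sqrt(29) ≈ 26.926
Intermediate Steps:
l(c, P) = 8/5 - c/5
Z = 425 (Z = 204 - 1*(-221) = 204 + 221 = 425)
d(A) = A**2
s = 300 (s = (5*(8/5 - 1/5*(-4)))*(-5)**2 = (5*(8/5 + 4/5))*25 = (5*(12/5))*25 = 12*25 = 300)
sqrt(Z + s) = sqrt(425 + 300) = sqrt(725) = 5*sqrt(29)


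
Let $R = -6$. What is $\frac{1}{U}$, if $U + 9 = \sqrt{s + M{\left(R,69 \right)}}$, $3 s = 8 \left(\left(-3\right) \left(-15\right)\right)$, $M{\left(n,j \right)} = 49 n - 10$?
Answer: $- \frac{9}{265} - \frac{2 i \sqrt{46}}{265} \approx -0.033962 - 0.051187 i$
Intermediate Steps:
$M{\left(n,j \right)} = -10 + 49 n$
$s = 120$ ($s = \frac{8 \left(\left(-3\right) \left(-15\right)\right)}{3} = \frac{8 \cdot 45}{3} = \frac{1}{3} \cdot 360 = 120$)
$U = -9 + 2 i \sqrt{46}$ ($U = -9 + \sqrt{120 + \left(-10 + 49 \left(-6\right)\right)} = -9 + \sqrt{120 - 304} = -9 + \sqrt{-184} = -9 + 2 i \sqrt{46} \approx -9.0 + 13.565 i$)
$\frac{1}{U} = \frac{1}{-9 + 2 i \sqrt{46}}$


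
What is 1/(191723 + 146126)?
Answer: 1/337849 ≈ 2.9599e-6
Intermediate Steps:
1/(191723 + 146126) = 1/337849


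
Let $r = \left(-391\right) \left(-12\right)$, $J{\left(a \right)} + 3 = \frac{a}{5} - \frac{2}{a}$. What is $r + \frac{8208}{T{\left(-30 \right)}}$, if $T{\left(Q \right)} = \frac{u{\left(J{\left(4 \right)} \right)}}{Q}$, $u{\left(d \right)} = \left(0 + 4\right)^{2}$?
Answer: $-10698$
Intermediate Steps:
$J{\left(a \right)} = -3 - \frac{2}{a} + \frac{a}{5}$ ($J{\left(a \right)} = -3 + \left(\frac{a}{5} - \frac{2}{a}\right) = -3 + \left(- \frac{2}{a} + \frac{a}{5}\right) = -3 - \frac{2}{a} + \frac{a}{5}$)
$u{\left(d \right)} = 16$ ($u{\left(d \right)} = 4^{2} = 16$)
$T{\left(Q \right)} = \frac{16}{Q}$
$r = 4692$
$r + \frac{8208}{T{\left(-30 \right)}} = 4692 + \frac{8208}{16 \frac{1}{-30}} = 4692 + \frac{8208}{16 \left(- \frac{1}{30}\right)} = 4692 + \frac{8208}{- \frac{8}{15}} = 4692 + 8208 \left(- \frac{15}{8}\right) = 4692 - 15390 = -10698$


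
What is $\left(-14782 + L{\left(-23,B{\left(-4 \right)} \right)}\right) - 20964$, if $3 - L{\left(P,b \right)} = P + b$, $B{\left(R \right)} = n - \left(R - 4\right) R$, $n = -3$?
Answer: $-35685$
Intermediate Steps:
$B{\left(R \right)} = -3 - R \left(-4 + R\right)$ ($B{\left(R \right)} = -3 - \left(R - 4\right) R = -3 - \left(-4 + R\right) R = -3 - R \left(-4 + R\right)$)
$L{\left(P,b \right)} = 3 - P - b$ ($L{\left(P,b \right)} = 3 - \left(P + b\right) = 3 - P - b$)
$\left(-14782 + L{\left(-23,B{\left(-4 \right)} \right)}\right) - 20964 = \left(-14782 - \left(-29 - 16 - 16\right)\right) - 20964 = \left(-14782 + \left(3 + 23 - \left(-3 - 16 - 16\right)\right)\right) - 20964 = \left(-14782 + \left(3 + 23 - -35\right)\right) - 20964 = \left(-14782 + \left(3 + 23 + 35\right)\right) - 20964 = \left(-14782 + 61\right) - 20964 = -14721 - 20964 = -35685$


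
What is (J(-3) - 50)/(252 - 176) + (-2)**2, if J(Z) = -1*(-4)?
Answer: 129/38 ≈ 3.3947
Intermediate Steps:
J(Z) = 4
(J(-3) - 50)/(252 - 176) + (-2)**2 = (4 - 50)/(252 - 176) + (-2)**2 = -46/76 + 4 = -46*1/76 + 4 = -23/38 + 4 = 129/38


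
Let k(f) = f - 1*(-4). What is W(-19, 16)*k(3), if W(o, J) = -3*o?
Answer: 399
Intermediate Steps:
k(f) = 4 + f (k(f) = f + 4 = 4 + f)
W(-19, 16)*k(3) = (-3*(-19))*(4 + 3) = 57*7 = 399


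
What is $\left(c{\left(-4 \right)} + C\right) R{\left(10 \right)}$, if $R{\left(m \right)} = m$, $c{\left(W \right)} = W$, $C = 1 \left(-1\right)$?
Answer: $-50$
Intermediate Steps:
$C = -1$
$\left(c{\left(-4 \right)} + C\right) R{\left(10 \right)} = \left(-4 - 1\right) 10 = \left(-5\right) 10 = -50$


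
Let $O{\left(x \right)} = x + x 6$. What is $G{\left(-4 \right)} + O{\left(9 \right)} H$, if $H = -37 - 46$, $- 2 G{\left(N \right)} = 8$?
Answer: $-5233$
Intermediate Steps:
$G{\left(N \right)} = -4$ ($G{\left(N \right)} = \left(- \frac{1}{2}\right) 8 = -4$)
$O{\left(x \right)} = 7 x$ ($O{\left(x \right)} = x + 6 x = 7 x$)
$H = -83$
$G{\left(-4 \right)} + O{\left(9 \right)} H = -4 + 7 \cdot 9 \left(-83\right) = -4 + 63 \left(-83\right) = -4 - 5229 = -5233$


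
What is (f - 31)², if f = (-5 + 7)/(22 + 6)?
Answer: 187489/196 ≈ 956.58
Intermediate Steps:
f = 1/14 (f = 2/28 = 2*(1/28) = 1/14 ≈ 0.071429)
(f - 31)² = (1/14 - 31)² = (-433/14)² = 187489/196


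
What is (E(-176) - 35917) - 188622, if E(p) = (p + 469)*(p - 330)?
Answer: -372797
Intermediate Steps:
E(p) = (-330 + p)*(469 + p) (E(p) = (469 + p)*(-330 + p) = (-330 + p)*(469 + p))
(E(-176) - 35917) - 188622 = ((-154770 + (-176)² + 139*(-176)) - 35917) - 188622 = ((-154770 + 30976 - 24464) - 35917) - 188622 = (-148258 - 35917) - 188622 = -184175 - 188622 = -372797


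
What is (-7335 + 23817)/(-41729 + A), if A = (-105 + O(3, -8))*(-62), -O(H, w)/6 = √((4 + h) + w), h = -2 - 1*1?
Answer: -580479558/1241346649 - 6131304*I*√7/1241346649 ≈ -0.46762 - 0.013068*I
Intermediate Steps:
h = -3 (h = -2 - 1 = -3)
O(H, w) = -6*√(1 + w) (O(H, w) = -6*√((4 - 3) + w) = -6*√(1 + w))
A = 6510 + 372*I*√7 (A = (-105 - 6*√(1 - 8))*(-62) = (-105 - 6*I*√7)*(-62) = 6510 + 372*I*√7 ≈ 6510.0 + 984.22*I)
(-7335 + 23817)/(-41729 + A) = (-7335 + 23817)/(-41729 + (6510 + 372*I*√7)) = 16482/(-35219 + 372*I*√7)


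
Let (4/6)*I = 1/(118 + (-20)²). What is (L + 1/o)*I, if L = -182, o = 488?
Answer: -266445/505568 ≈ -0.52702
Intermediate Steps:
I = 3/1036 (I = 3/(2*(118 + (-20)²)) = 3/(2*(118 + 400)) = (3/2)/518 = (3/2)*(1/518) = 3/1036 ≈ 0.0028958)
(L + 1/o)*I = (-182 + 1/488)*(3/1036) = -88815/488*3/1036 = -266445/505568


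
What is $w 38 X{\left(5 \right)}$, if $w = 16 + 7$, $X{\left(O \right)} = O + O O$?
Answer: $26220$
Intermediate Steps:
$X{\left(O \right)} = O + O^{2}$
$w = 23$
$w 38 X{\left(5 \right)} = 23 \cdot 38 \cdot 5 \left(1 + 5\right) = 874 \cdot 5 \cdot 6 = 874 \cdot 30 = 26220$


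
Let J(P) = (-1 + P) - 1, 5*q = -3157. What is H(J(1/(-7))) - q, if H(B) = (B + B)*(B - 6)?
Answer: 163243/245 ≈ 666.30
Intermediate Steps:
q = -3157/5 (q = (⅕)*(-3157) = -3157/5 ≈ -631.40)
J(P) = -2 + P
H(B) = 2*B*(-6 + B) (H(B) = (2*B)*(-6 + B) = 2*B*(-6 + B))
H(J(1/(-7))) - q = 2*(-2 + 1/(-7))*(-6 + (-2 + 1/(-7))) - 1*(-3157/5) = 2*(-2 - ⅐)*(-6 + (-2 - ⅐)) + 3157/5 = 2*(-15/7)*(-6 - 15/7) + 3157/5 = 2*(-15/7)*(-57/7) + 3157/5 = 1710/49 + 3157/5 = 163243/245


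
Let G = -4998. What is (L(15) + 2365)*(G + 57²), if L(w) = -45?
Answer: -4057680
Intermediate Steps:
(L(15) + 2365)*(G + 57²) = (-45 + 2365)*(-4998 + 57²) = 2320*(-4998 + 3249) = 2320*(-1749) = -4057680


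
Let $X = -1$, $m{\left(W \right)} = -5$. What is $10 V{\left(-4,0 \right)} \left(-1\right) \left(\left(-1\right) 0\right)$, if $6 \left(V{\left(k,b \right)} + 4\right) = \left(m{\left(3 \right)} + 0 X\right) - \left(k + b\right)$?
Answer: $0$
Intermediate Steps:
$V{\left(k,b \right)} = - \frac{29}{6} - \frac{b}{6} - \frac{k}{6}$ ($V{\left(k,b \right)} = -4 + \frac{\left(-5 + 0 \left(-1\right)\right) - \left(k + b\right)}{6} = -4 + \frac{\left(-5 + 0\right) - \left(b + k\right)}{6} = -4 + \frac{-5 - \left(b + k\right)}{6} = -4 + \frac{-5 - b - k}{6} = -4 - \left(\frac{5}{6} + \frac{b}{6} + \frac{k}{6}\right) = - \frac{29}{6} - \frac{b}{6} - \frac{k}{6}$)
$10 V{\left(-4,0 \right)} \left(-1\right) \left(\left(-1\right) 0\right) = 10 \left(- \frac{29}{6} - 0 - - \frac{2}{3}\right) \left(-1\right) \left(\left(-1\right) 0\right) = 10 \left(- \frac{29}{6} + 0 + \frac{2}{3}\right) \left(-1\right) 0 = 10 \left(\left(- \frac{25}{6}\right) \left(-1\right)\right) 0 = 10 \cdot \frac{25}{6} \cdot 0 = \frac{125}{3} \cdot 0 = 0$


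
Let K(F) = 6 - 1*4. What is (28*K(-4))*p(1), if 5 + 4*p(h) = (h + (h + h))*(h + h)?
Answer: 14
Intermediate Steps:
p(h) = -5/4 + 3*h**2/2 (p(h) = -5/4 + ((h + (h + h))*(h + h))/4 = -5/4 + ((h + 2*h)*(2*h))/4 = -5/4 + ((3*h)*(2*h))/4 = -5/4 + (6*h**2)/4 = -5/4 + 3*h**2/2)
K(F) = 2 (K(F) = 6 - 4 = 2)
(28*K(-4))*p(1) = (28*2)*(-5/4 + (3/2)*1**2) = 56*(-5/4 + (3/2)*1) = 56*(-5/4 + 3/2) = 56*(1/4) = 14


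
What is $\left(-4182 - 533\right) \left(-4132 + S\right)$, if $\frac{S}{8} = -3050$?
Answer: $134528380$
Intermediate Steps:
$S = -24400$ ($S = 8 \left(-3050\right) = -24400$)
$\left(-4182 - 533\right) \left(-4132 + S\right) = \left(-4182 - 533\right) \left(-4132 - 24400\right) = \left(-4715\right) \left(-28532\right) = 134528380$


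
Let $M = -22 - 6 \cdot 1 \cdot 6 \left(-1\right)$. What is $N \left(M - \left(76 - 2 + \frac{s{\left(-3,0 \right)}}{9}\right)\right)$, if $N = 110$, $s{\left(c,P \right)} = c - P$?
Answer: $- \frac{19690}{3} \approx -6563.3$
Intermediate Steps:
$M = 14$ ($M = -22 - 6 \cdot 6 \left(-1\right) = -22 - -36 = -22 + 36 = 14$)
$N \left(M - \left(76 - 2 + \frac{s{\left(-3,0 \right)}}{9}\right)\right) = 110 \left(14 - \left(76 - 2 + \frac{-3 - 0}{9}\right)\right) = 110 \left(14 - \left(76 - 2 + \left(-3 + 0\right) \frac{1}{9}\right)\right) = 110 \left(14 - \left(74 - \frac{1}{3}\right)\right) = 110 \left(14 - \frac{221}{3}\right) = 110 \left(- \frac{179}{3}\right) = - \frac{19690}{3}$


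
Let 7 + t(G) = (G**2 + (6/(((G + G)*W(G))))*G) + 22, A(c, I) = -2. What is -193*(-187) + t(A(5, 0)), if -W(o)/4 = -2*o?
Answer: 577757/16 ≈ 36110.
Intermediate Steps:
W(o) = 8*o (W(o) = -(-8)*o = 8*o)
t(G) = 15 + G**2 + 3/(8*G) (t(G) = -7 + ((G**2 + (6/(((G + G)*(8*G))))*G) + 22) = -7 + ((G**2 + (6/(((2*G)*(8*G))))*G) + 22) = -7 + ((G**2 + (6/((16*G**2)))*G) + 22) = -7 + ((G**2 + (6*(1/(16*G**2)))*G) + 22) = -7 + ((G**2 + (3/(8*G**2))*G) + 22) = -7 + ((G**2 + 3/(8*G)) + 22) = -7 + (22 + G**2 + 3/(8*G)) = 15 + G**2 + 3/(8*G))
-193*(-187) + t(A(5, 0)) = -193*(-187) + (15 + (-2)**2 + (3/8)/(-2)) = 36091 + (15 + 4 + (3/8)*(-1/2)) = 36091 + (15 + 4 - 3/16) = 36091 + 301/16 = 577757/16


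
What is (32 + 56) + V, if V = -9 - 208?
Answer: -129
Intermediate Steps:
V = -217
(32 + 56) + V = (32 + 56) - 217 = 88 - 217 = -129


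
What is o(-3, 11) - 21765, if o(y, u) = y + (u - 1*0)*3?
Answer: -21735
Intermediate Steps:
o(y, u) = y + 3*u (o(y, u) = y + (u + 0)*3 = y + u*3 = y + 3*u)
o(-3, 11) - 21765 = (-3 + 3*11) - 21765 = (-3 + 33) - 21765 = 30 - 21765 = -21735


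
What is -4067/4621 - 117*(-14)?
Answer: 7565131/4621 ≈ 1637.1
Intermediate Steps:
-4067/4621 - 117*(-14) = -4067*1/4621 + 1638 = -4067/4621 + 1638 = 7565131/4621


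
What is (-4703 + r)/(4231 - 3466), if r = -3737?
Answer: -1688/153 ≈ -11.033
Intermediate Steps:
(-4703 + r)/(4231 - 3466) = (-4703 - 3737)/(4231 - 3466) = -8440/765 = -8440*1/765 = -1688/153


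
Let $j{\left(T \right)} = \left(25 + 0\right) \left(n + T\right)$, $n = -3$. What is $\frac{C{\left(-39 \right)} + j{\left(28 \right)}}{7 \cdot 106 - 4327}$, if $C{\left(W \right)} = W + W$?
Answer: $- \frac{547}{3585} \approx -0.15258$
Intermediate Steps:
$C{\left(W \right)} = 2 W$
$j{\left(T \right)} = -75 + 25 T$ ($j{\left(T \right)} = \left(25 + 0\right) \left(-3 + T\right) = 25 \left(-3 + T\right) = -75 + 25 T$)
$\frac{C{\left(-39 \right)} + j{\left(28 \right)}}{7 \cdot 106 - 4327} = \frac{2 \left(-39\right) + \left(-75 + 25 \cdot 28\right)}{7 \cdot 106 - 4327} = \frac{-78 + \left(-75 + 700\right)}{742 - 4327} = \frac{-78 + 625}{-3585} = 547 \left(- \frac{1}{3585}\right) = - \frac{547}{3585}$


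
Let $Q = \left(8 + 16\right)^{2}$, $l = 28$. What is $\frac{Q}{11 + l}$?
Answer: $\frac{192}{13} \approx 14.769$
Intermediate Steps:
$Q = 576$ ($Q = 24^{2} = 576$)
$\frac{Q}{11 + l} = \frac{576}{11 + 28} = \frac{576}{39} = 576 \cdot \frac{1}{39} = \frac{192}{13}$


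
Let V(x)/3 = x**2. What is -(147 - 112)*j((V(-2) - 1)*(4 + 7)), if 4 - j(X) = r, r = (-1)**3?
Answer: -175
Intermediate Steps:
V(x) = 3*x**2
r = -1
j(X) = 5 (j(X) = 4 - 1*(-1) = 4 + 1 = 5)
-(147 - 112)*j((V(-2) - 1)*(4 + 7)) = -(147 - 112)*5 = -35*5 = -1*175 = -175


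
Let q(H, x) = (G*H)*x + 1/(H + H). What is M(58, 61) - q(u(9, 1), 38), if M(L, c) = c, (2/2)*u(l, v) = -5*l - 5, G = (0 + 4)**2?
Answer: 3046101/100 ≈ 30461.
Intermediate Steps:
G = 16 (G = 4**2 = 16)
u(l, v) = -5 - 5*l (u(l, v) = -5*l - 5 = -5 - 5*l)
q(H, x) = 1/(2*H) + 16*H*x (q(H, x) = (16*H)*x + 1/(H + H) = 16*H*x + 1/(2*H) = 1/(2*H) + 16*H*x)
M(58, 61) - q(u(9, 1), 38) = 61 - (1/(2*(-5 - 5*9)) + 16*(-5 - 5*9)*38) = 61 - (1/(2*(-5 - 45)) + 16*(-5 - 45)*38) = 61 - ((1/2)/(-50) + 16*(-50)*38) = 61 - ((1/2)*(-1/50) - 30400) = 61 - (-1/100 - 30400) = 61 - 1*(-3040001/100) = 61 + 3040001/100 = 3046101/100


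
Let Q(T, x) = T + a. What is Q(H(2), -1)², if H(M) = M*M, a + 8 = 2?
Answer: 4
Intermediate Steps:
a = -6 (a = -8 + 2 = -6)
H(M) = M²
Q(T, x) = -6 + T (Q(T, x) = T - 6 = -6 + T)
Q(H(2), -1)² = (-6 + 2²)² = (-6 + 4)² = (-2)² = 4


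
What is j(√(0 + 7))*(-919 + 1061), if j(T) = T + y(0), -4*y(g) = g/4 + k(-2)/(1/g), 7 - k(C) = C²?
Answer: 142*√7 ≈ 375.70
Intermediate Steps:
k(C) = 7 - C²
y(g) = -13*g/16 (y(g) = -(g/4 + (7 - 1*(-2)²)/(1/g))/4 = -(g*(¼) + (7 - 1*4)*g)/4 = -(g/4 + (7 - 4)*g)/4 = -(g/4 + 3*g)/4 = -13*g/16)
j(T) = T (j(T) = T - 13/16*0 = T + 0 = T)
j(√(0 + 7))*(-919 + 1061) = √(0 + 7)*(-919 + 1061) = √7*142 = 142*√7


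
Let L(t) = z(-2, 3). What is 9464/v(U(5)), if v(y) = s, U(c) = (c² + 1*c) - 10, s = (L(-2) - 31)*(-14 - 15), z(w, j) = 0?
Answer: 9464/899 ≈ 10.527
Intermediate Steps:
L(t) = 0
s = 899 (s = (0 - 31)*(-14 - 15) = -31*(-29) = 899)
U(c) = -10 + c + c² (U(c) = (c² + c) - 10 = (c + c²) - 10 = -10 + c + c²)
v(y) = 899
9464/v(U(5)) = 9464/899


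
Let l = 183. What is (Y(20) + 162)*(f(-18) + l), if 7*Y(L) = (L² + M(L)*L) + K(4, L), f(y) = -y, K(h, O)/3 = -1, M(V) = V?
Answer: 388131/7 ≈ 55447.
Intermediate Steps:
K(h, O) = -3 (K(h, O) = 3*(-1) = -3)
Y(L) = -3/7 + 2*L²/7 (Y(L) = ((L² + L*L) - 3)/7 = ((L² + L²) - 3)/7 = (2*L² - 3)/7 = (-3 + 2*L²)/7 = -3/7 + 2*L²/7)
(Y(20) + 162)*(f(-18) + l) = ((-3/7 + (2/7)*20²) + 162)*(-1*(-18) + 183) = ((-3/7 + (2/7)*400) + 162)*(18 + 183) = ((-3/7 + 800/7) + 162)*201 = (797/7 + 162)*201 = (1931/7)*201 = 388131/7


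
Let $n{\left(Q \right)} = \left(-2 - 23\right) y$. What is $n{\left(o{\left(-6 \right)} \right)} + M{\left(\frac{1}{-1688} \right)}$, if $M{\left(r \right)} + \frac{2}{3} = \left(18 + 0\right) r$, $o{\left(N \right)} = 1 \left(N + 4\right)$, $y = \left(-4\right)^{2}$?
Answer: $- \frac{1014515}{2532} \approx -400.68$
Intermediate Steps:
$y = 16$
$o{\left(N \right)} = 4 + N$ ($o{\left(N \right)} = 1 \left(4 + N\right) = 4 + N$)
$n{\left(Q \right)} = -400$ ($n{\left(Q \right)} = \left(-2 - 23\right) 16 = \left(-25\right) 16 = -400$)
$M{\left(r \right)} = - \frac{2}{3} + 18 r$ ($M{\left(r \right)} = - \frac{2}{3} + \left(18 + 0\right) r = - \frac{2}{3} + 18 r$)
$n{\left(o{\left(-6 \right)} \right)} + M{\left(\frac{1}{-1688} \right)} = -400 - \left(\frac{2}{3} - \frac{18}{-1688}\right) = -400 + \left(- \frac{2}{3} + 18 \left(- \frac{1}{1688}\right)\right) = -400 - \frac{1715}{2532} = - \frac{1014515}{2532}$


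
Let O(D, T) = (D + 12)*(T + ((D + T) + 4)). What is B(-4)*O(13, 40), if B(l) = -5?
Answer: -12125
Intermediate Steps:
O(D, T) = (12 + D)*(4 + D + 2*T) (O(D, T) = (12 + D)*(T + (4 + D + T)) = (12 + D)*(4 + D + 2*T))
B(-4)*O(13, 40) = -5*(48 + 13² + 16*13 + 24*40 + 2*13*40) = -5*(48 + 169 + 208 + 960 + 1040) = -5*2425 = -12125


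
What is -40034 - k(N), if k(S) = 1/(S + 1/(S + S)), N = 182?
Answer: -2652212830/66249 ≈ -40034.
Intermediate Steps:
k(S) = 1/(S + 1/(2*S))
-40034 - k(N) = -40034 - 2*182/(1 + 2*182**2) = -40034 - 2*182/(1 + 2*33124) = -40034 - 2*182/(1 + 66248) = -40034 - 2*182/66249 = -40034 - 1*364/66249 = -40034 - 364/66249 = -2652212830/66249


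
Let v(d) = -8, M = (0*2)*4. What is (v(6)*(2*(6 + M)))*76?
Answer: -7296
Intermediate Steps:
M = 0 (M = 0*4 = 0)
(v(6)*(2*(6 + M)))*76 = -16*(6 + 0)*76 = -16*6*76 = -8*12*76 = -96*76 = -7296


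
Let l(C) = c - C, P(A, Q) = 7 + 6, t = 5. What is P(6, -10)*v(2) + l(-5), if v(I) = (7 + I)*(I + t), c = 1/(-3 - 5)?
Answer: 6591/8 ≈ 823.88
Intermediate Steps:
P(A, Q) = 13
c = -1/8 (c = 1/(-8) = -1/8 ≈ -0.12500)
l(C) = -1/8 - C
v(I) = (5 + I)*(7 + I) (v(I) = (7 + I)*(I + 5) = (7 + I)*(5 + I) = (5 + I)*(7 + I))
P(6, -10)*v(2) + l(-5) = 13*(35 + 2**2 + 12*2) + (-1/8 - 1*(-5)) = 13*(35 + 4 + 24) + (-1/8 + 5) = 13*63 + 39/8 = 819 + 39/8 = 6591/8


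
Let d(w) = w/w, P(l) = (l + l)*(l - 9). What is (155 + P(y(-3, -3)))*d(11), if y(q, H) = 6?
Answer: 119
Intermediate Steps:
P(l) = 2*l*(-9 + l) (P(l) = (2*l)*(-9 + l) = 2*l*(-9 + l))
d(w) = 1
(155 + P(y(-3, -3)))*d(11) = (155 + 2*6*(-9 + 6))*1 = (155 + 2*6*(-3))*1 = (155 - 36)*1 = 119*1 = 119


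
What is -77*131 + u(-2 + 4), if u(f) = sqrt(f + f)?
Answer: -10085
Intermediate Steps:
u(f) = sqrt(2)*sqrt(f) (u(f) = sqrt(2*f) = sqrt(2)*sqrt(f))
-77*131 + u(-2 + 4) = -77*131 + sqrt(2)*sqrt(-2 + 4) = -10087 + sqrt(2)*sqrt(2) = -10087 + 2 = -10085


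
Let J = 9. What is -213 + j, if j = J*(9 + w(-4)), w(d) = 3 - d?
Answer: -69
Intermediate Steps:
j = 144 (j = 9*(9 + (3 - 1*(-4))) = 9*(9 + (3 + 4)) = 9*(9 + 7) = 9*16 = 144)
-213 + j = -213 + 144 = -69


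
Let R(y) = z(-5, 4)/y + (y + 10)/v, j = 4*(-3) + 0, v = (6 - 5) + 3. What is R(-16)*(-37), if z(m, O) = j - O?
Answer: 37/2 ≈ 18.500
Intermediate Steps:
v = 4 (v = 1 + 3 = 4)
j = -12 (j = -12 + 0 = -12)
z(m, O) = -12 - O
R(y) = 5/2 - 16/y + y/4 (R(y) = (-12 - 1*4)/y + (y + 10)/4 = (-12 - 4)/y + (10 + y)*(¼) = -16/y + (5/2 + y/4) = 5/2 - 16/y + y/4)
R(-16)*(-37) = ((¼)*(-64 - 16*(10 - 16))/(-16))*(-37) = ((¼)*(-1/16)*(-64 - 16*(-6)))*(-37) = ((¼)*(-1/16)*(-64 + 96))*(-37) = ((¼)*(-1/16)*32)*(-37) = -½*(-37) = 37/2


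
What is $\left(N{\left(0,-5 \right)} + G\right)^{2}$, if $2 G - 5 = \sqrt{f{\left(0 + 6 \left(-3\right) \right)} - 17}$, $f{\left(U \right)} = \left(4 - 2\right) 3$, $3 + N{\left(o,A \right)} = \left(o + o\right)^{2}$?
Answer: $\frac{\left(1 - i \sqrt{11}\right)^{2}}{4} \approx -2.5 - 1.6583 i$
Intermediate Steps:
$N{\left(o,A \right)} = -3 + 4 o^{2}$ ($N{\left(o,A \right)} = -3 + \left(o + o\right)^{2} = -3 + \left(2 o\right)^{2} = -3 + 4 o^{2}$)
$f{\left(U \right)} = 6$ ($f{\left(U \right)} = 2 \cdot 3 = 6$)
$G = \frac{5}{2} + \frac{i \sqrt{11}}{2}$ ($G = \frac{5}{2} + \frac{\sqrt{6 - 17}}{2} = \frac{5}{2} + \frac{\sqrt{-11}}{2} = \frac{5}{2} + \frac{i \sqrt{11}}{2} \approx 2.5 + 1.6583 i$)
$\left(N{\left(0,-5 \right)} + G\right)^{2} = \left(\left(-3 + 4 \cdot 0^{2}\right) + \left(\frac{5}{2} + \frac{i \sqrt{11}}{2}\right)\right)^{2} = \left(\left(-3 + 4 \cdot 0\right) + \left(\frac{5}{2} + \frac{i \sqrt{11}}{2}\right)\right)^{2} = \left(\left(-3 + 0\right) + \left(\frac{5}{2} + \frac{i \sqrt{11}}{2}\right)\right)^{2} = \left(-3 + \left(\frac{5}{2} + \frac{i \sqrt{11}}{2}\right)\right)^{2} = \left(- \frac{1}{2} + \frac{i \sqrt{11}}{2}\right)^{2}$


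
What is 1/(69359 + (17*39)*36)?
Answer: 1/93227 ≈ 1.0727e-5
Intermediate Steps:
1/(69359 + (17*39)*36) = 1/(69359 + 663*36) = 1/(69359 + 23868) = 1/93227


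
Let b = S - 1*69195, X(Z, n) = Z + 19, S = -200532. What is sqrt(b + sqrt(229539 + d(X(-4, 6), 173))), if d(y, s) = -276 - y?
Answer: sqrt(-269727 + 24*sqrt(398)) ≈ 518.89*I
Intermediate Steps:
X(Z, n) = 19 + Z
b = -269727 (b = -200532 - 1*69195 = -200532 - 69195 = -269727)
sqrt(b + sqrt(229539 + d(X(-4, 6), 173))) = sqrt(-269727 + sqrt(229539 + (-276 - (19 - 4)))) = sqrt(-269727 + sqrt(229539 + (-276 - 1*15))) = sqrt(-269727 + sqrt(229539 + (-276 - 15))) = sqrt(-269727 + sqrt(229539 - 291)) = sqrt(-269727 + sqrt(229248)) = sqrt(-269727 + 24*sqrt(398))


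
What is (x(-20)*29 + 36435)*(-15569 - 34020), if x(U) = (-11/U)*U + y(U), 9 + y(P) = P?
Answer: -1749251975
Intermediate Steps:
y(P) = -9 + P
x(U) = -20 + U (x(U) = (-11/U)*U + (-9 + U) = -11 + (-9 + U) = -20 + U)
(x(-20)*29 + 36435)*(-15569 - 34020) = ((-20 - 20)*29 + 36435)*(-15569 - 34020) = (-40*29 + 36435)*(-49589) = (-1160 + 36435)*(-49589) = 35275*(-49589) = -1749251975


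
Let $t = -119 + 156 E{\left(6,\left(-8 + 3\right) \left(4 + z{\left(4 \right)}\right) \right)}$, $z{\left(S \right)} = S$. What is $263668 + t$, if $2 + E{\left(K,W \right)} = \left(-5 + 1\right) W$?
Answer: $288197$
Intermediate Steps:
$E{\left(K,W \right)} = -2 - 4 W$ ($E{\left(K,W \right)} = -2 + \left(-5 + 1\right) W = -2 - 4 W$)
$t = 24529$ ($t = -119 + 156 \left(-2 - 4 \left(-8 + 3\right) \left(4 + 4\right)\right) = -119 + 156 \left(-2 - 4 \left(\left(-5\right) 8\right)\right) = -119 + 156 \left(-2 - -160\right) = -119 + 156 \left(-2 + 160\right) = -119 + 156 \cdot 158 = -119 + 24648 = 24529$)
$263668 + t = 263668 + 24529 = 288197$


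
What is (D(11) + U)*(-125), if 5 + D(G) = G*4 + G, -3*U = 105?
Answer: -1875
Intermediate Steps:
U = -35 (U = -⅓*105 = -35)
D(G) = -5 + 5*G (D(G) = -5 + (G*4 + G) = -5 + (4*G + G) = -5 + 5*G)
(D(11) + U)*(-125) = ((-5 + 5*11) - 35)*(-125) = ((-5 + 55) - 35)*(-125) = (50 - 35)*(-125) = 15*(-125) = -1875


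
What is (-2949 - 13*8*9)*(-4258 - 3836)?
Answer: 31445190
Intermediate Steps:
(-2949 - 13*8*9)*(-4258 - 3836) = (-2949 - 104*9)*(-8094) = (-2949 - 936)*(-8094) = -3885*(-8094) = 31445190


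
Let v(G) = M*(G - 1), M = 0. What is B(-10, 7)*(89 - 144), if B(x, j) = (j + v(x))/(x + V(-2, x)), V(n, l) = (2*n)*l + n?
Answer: -55/4 ≈ -13.750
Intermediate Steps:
V(n, l) = n + 2*l*n (V(n, l) = 2*l*n + n = n + 2*l*n)
v(G) = 0 (v(G) = 0*(G - 1) = 0*(-1 + G) = 0)
B(x, j) = j/(-2 - 3*x) (B(x, j) = (j + 0)/(x - 2*(1 + 2*x)) = j/(x + (-2 - 4*x)) = j/(-2 - 3*x))
B(-10, 7)*(89 - 144) = (7/(-2 - 3*(-10)))*(89 - 144) = (7/(-2 + 30))*(-55) = (7/28)*(-55) = (7*(1/28))*(-55) = (¼)*(-55) = -55/4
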